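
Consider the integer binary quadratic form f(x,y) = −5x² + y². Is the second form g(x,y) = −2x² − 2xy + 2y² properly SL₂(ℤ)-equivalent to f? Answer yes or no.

D₁ = 20, D₂ = 20
river cycle of f (length 2): (1, 4, -1), (-1, 4, 1)
river cycle of g (length 2): (2, 2, -2), (-2, 2, 2)
cycles differ ⇒ inequivalent

no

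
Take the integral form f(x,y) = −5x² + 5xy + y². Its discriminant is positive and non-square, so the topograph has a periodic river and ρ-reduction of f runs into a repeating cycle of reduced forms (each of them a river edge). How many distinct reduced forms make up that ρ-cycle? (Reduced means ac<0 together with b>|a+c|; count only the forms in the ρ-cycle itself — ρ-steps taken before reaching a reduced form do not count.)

D = 45, ⌊√D⌋ = 6
river: ρ → (1,5,-5)
river: ρ → (-5,5,1)
ρ-cycle length = 2 (tail of 0 descent steps not counted)

2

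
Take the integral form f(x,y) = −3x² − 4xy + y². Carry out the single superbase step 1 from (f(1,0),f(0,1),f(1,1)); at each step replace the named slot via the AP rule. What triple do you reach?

start (-3,1,-6) = (f(1,0),f(0,1),f(1,1))
replace slot 1: 2·(1+(-6)) − (-3) = -7 → (-7,1,-6)

-7,1,-6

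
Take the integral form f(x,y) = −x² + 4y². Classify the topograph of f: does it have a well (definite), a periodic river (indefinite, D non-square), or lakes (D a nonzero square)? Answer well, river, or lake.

D = b²−4ac = 0² − 4·(-1)·4 = 16
D = 4² is a perfect square ⇒ form factors over ℤ ⇒ lakes

lake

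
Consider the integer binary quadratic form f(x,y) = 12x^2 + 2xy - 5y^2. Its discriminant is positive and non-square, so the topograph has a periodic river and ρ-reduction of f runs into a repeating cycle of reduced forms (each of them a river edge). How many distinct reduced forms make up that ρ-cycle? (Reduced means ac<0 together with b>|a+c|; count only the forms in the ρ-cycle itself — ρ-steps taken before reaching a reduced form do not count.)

D = 244, ⌊√D⌋ = 15
descent: ρ → (-5,8,9)  [lands on river]
river: ρ → (9,10,-4)
river: ρ → (-4,14,3)
river: ρ → (3,10,-12)
river: ρ → (-12,14,1)
river: ρ → (1,14,-12)
river: ρ → (-12,10,3)
river: ρ → (3,14,-4)
river: ρ → (-4,10,9)
river: ρ → (9,8,-5)
river: ρ → (-5,12,5)
river: ρ → (5,8,-9)
river: ρ → (-9,10,4)
river: ρ → (4,14,-3)
river: ρ → (-3,10,12)
river: ρ → (12,14,-1)
river: ρ → (-1,14,12)
river: ρ → (12,10,-3)
river: ρ → (-3,14,4)
river: ρ → (4,10,-9)
river: ρ → (-9,8,5)
river: ρ → (5,12,-5)
ρ-cycle length = 22 (tail of 1 descent step not counted)

22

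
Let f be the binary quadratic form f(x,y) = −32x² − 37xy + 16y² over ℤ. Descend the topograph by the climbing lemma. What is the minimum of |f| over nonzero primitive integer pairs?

descent: ρ → (16,37,-32)  [lands on river]
river: ρ → (-32,27,21)
river: ρ → (21,57,-2)
river: ρ → (-2,55,49)
river: ρ → (49,43,-8)
river: ρ → (-8,53,19)
river: ρ → (19,23,-38)
river: ρ → (-38,53,4)
river: ρ → (4,51,-51)
river: ρ → (-51,51,4)
river: ρ → (4,53,-38)
river: ρ → (-38,23,19)
river: ρ → (19,53,-8)
river: ρ → (-8,43,49)
river: ρ → (49,55,-2)
river: ρ → (-2,57,21)
river: ρ → (21,27,-32)
river: ρ → (-32,37,16)
river: ρ → (16,27,-42)
river: ρ → (-42,57,1)
river: ρ → (1,57,-42)
river: ρ → (-42,27,16)
closes: descent 1, river 22
min |a| on river = 1

1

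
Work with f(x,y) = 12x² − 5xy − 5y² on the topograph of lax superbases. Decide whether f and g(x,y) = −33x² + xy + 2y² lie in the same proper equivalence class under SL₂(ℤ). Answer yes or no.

D₁ = 265, D₂ = 265
river cycle of f (length 18): (-5, 15, 2), (2, 13, -12), (-12, 11, 3), (3, 13, -8), (-8, 3, 8), (8, 13, -3), (-3, 11, 12), (12, 13, -2), (-2, 15, 5), (5, 15, -2), … (8 more)
river cycle of g (length 18): (2, 15, -5), (-5, 15, 2), (2, 13, -12), (-12, 11, 3), (3, 13, -8), (-8, 3, 8), (8, 13, -3), (-3, 11, 12), (12, 13, -2), (-2, 15, 5), … (8 more)
cycles coincide ⇒ equivalent

yes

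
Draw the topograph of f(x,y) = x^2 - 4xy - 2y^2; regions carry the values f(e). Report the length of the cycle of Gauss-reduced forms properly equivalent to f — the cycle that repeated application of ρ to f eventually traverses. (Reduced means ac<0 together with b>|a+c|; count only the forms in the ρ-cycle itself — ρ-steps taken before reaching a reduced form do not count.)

D = 24, ⌊√D⌋ = 4
descent: ρ → (-2,4,1)  [lands on river]
river: ρ → (1,4,-2)
ρ-cycle length = 2 (tail of 1 descent step not counted)

2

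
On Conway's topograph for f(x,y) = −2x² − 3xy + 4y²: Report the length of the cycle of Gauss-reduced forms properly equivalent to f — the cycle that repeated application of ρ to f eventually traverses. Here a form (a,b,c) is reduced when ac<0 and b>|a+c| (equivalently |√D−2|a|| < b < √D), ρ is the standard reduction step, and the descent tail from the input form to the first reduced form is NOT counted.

D = 41, ⌊√D⌋ = 6
descent: ρ → (4,3,-2)  [lands on river]
river: ρ → (-2,5,2)
river: ρ → (2,3,-4)
river: ρ → (-4,5,1)
river: ρ → (1,5,-4)
river: ρ → (-4,3,2)
river: ρ → (2,5,-2)
river: ρ → (-2,3,4)
river: ρ → (4,5,-1)
river: ρ → (-1,5,4)
ρ-cycle length = 10 (tail of 1 descent step not counted)

10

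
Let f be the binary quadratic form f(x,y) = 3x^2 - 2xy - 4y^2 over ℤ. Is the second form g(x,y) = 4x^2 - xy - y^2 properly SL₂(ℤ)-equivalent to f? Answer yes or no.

D₁ = 52, D₂ = 17
discriminants differ ⇒ not SL₂(ℤ)-equivalent

no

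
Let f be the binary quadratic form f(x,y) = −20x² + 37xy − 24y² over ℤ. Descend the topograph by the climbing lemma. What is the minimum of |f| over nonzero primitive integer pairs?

translate: b→3 (≡-37 mod 40), so (20,-37,24)→(20,3,7)
flip: (20,3,7)→(7,-3,20)
reduced (well bottom): (7,-3,20) with a≤c, −a<b≤a
well minimum |f| = |-7| = 7 (negative-definite)

7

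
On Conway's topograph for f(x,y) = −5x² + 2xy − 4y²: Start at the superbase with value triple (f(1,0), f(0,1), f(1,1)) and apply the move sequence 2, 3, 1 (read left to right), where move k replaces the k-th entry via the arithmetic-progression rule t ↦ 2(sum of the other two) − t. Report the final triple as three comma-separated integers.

start (-5,-4,-7) = (f(1,0),f(0,1),f(1,1))
replace slot 2: 2·((-5)+(-7)) − (-4) = -20 → (-5,-20,-7)
replace slot 3: 2·((-5)+(-20)) − (-7) = -43 → (-5,-20,-43)
replace slot 1: 2·((-20)+(-43)) − (-5) = -121 → (-121,-20,-43)

-121,-20,-43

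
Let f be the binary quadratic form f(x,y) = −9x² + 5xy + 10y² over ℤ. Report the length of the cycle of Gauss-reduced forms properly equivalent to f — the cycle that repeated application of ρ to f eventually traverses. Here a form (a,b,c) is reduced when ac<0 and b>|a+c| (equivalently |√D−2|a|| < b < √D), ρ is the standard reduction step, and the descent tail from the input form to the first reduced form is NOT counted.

D = 385, ⌊√D⌋ = 19
river: ρ → (10,15,-4)
river: ρ → (-4,17,6)
river: ρ → (6,19,-1)
river: ρ → (-1,19,6)
river: ρ → (6,17,-4)
river: ρ → (-4,15,10)
river: ρ → (10,5,-9)
river: ρ → (-9,13,6)
river: ρ → (6,11,-11)
river: ρ → (-11,11,6)
river: ρ → (6,13,-9)
river: ρ → (-9,5,10)
ρ-cycle length = 12 (tail of 0 descent steps not counted)

12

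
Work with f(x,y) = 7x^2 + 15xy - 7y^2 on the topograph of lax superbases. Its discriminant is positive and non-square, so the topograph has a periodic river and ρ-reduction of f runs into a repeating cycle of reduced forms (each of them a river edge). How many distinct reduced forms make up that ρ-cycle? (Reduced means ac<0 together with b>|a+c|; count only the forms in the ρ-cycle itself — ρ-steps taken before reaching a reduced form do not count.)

D = 421, ⌊√D⌋ = 20
river: ρ → (-7,13,9)
river: ρ → (9,5,-11)
river: ρ → (-11,17,3)
river: ρ → (3,19,-5)
river: ρ → (-5,11,15)
river: ρ → (15,19,-1)
river: ρ → (-1,19,15)
river: ρ → (15,11,-5)
river: ρ → (-5,19,3)
river: ρ → (3,17,-11)
river: ρ → (-11,5,9)
river: ρ → (9,13,-7)
river: ρ → (-7,15,7)
river: ρ → (7,13,-9)
river: ρ → (-9,5,11)
river: ρ → (11,17,-3)
river: ρ → (-3,19,5)
river: ρ → (5,11,-15)
river: ρ → (-15,19,1)
river: ρ → (1,19,-15)
river: ρ → (-15,11,5)
river: ρ → (5,19,-3)
river: ρ → (-3,17,11)
river: ρ → (11,5,-9)
river: ρ → (-9,13,7)
river: ρ → (7,15,-7)
ρ-cycle length = 26 (tail of 0 descent steps not counted)

26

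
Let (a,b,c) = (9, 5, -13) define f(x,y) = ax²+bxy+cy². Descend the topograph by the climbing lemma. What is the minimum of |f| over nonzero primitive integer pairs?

river: ρ → (-13,21,1)
river: ρ → (1,21,-13)
river: ρ → (-13,5,9)
river: ρ → (9,13,-9)
river: ρ → (-9,5,13)
river: ρ → (13,21,-1)
river: ρ → (-1,21,13)
river: ρ → (13,5,-9)
river: ρ → (-9,13,9)
river: ρ → (9,5,-13)
closes: descent 0, river 10
min |a| on river = 1

1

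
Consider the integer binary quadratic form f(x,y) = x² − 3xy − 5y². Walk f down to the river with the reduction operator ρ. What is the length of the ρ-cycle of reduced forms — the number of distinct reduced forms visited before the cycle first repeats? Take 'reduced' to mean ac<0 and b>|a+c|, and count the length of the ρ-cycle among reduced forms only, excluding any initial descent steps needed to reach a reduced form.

D = 29, ⌊√D⌋ = 5
descent: ρ → (-5,3,1)
descent: ρ → (1,5,-1)  [lands on river]
river: ρ → (-1,5,1)
ρ-cycle length = 2 (tail of 2 descent steps not counted)

2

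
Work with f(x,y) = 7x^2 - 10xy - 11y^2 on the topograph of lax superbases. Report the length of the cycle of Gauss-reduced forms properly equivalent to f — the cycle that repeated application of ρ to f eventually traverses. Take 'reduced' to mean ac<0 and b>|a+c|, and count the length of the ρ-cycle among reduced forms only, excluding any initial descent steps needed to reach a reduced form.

D = 408, ⌊√D⌋ = 20
descent: ρ → (-11,10,7)  [lands on river]
river: ρ → (7,18,-3)
river: ρ → (-3,18,7)
river: ρ → (7,10,-11)
river: ρ → (-11,12,6)
river: ρ → (6,12,-11)
ρ-cycle length = 6 (tail of 1 descent step not counted)

6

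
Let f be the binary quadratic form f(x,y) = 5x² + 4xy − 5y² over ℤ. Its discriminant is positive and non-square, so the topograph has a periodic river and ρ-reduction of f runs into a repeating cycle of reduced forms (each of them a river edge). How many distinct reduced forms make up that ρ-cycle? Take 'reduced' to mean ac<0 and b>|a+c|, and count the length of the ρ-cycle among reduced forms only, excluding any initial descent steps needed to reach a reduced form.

D = 116, ⌊√D⌋ = 10
river: ρ → (-5,6,4)
river: ρ → (4,10,-1)
river: ρ → (-1,10,4)
river: ρ → (4,6,-5)
river: ρ → (-5,4,5)
river: ρ → (5,6,-4)
river: ρ → (-4,10,1)
river: ρ → (1,10,-4)
river: ρ → (-4,6,5)
river: ρ → (5,4,-5)
ρ-cycle length = 10 (tail of 0 descent steps not counted)

10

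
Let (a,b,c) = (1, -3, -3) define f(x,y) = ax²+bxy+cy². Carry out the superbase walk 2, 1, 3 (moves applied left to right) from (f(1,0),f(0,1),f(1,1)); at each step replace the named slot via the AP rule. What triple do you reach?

start (1,-3,-5) = (f(1,0),f(0,1),f(1,1))
replace slot 2: 2·(1+(-5)) − (-3) = -5 → (1,-5,-5)
replace slot 1: 2·((-5)+(-5)) − 1 = -21 → (-21,-5,-5)
replace slot 3: 2·((-21)+(-5)) − (-5) = -47 → (-21,-5,-47)

-21,-5,-47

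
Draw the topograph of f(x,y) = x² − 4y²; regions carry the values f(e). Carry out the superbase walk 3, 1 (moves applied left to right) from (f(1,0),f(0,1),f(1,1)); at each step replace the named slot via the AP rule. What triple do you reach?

start (1,-4,-3) = (f(1,0),f(0,1),f(1,1))
replace slot 3: 2·(1+(-4)) − (-3) = -3 → (1,-4,-3)
replace slot 1: 2·((-4)+(-3)) − 1 = -15 → (-15,-4,-3)

-15,-4,-3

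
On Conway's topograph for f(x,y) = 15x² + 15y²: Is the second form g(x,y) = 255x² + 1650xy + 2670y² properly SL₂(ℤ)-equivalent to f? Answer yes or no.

D₁ = -900, D₂ = -900
f: reduced (well bottom): (15,0,15) with a≤c, −a<b≤a
g: translate: b→120 (≡1650 mod 510), so (255,1650,2670)→(255,120,15)
g: flip: (255,120,15)→(15,-120,255)
g: translate: b→0 (≡-120 mod 30), so (15,-120,255)→(15,0,15)
g: reduced (well bottom): (15,0,15) with a≤c, −a<b≤a
reduced forms (15, 0, 15) vs (15, 0, 15) ⇒ equivalent

yes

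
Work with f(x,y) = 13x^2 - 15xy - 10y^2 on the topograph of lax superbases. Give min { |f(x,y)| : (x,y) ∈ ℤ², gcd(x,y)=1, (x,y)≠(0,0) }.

descent: ρ → (-10,15,13)  [lands on river]
river: ρ → (13,11,-12)
river: ρ → (-12,13,12)
river: ρ → (12,11,-13)
river: ρ → (-13,15,10)
river: ρ → (10,25,-3)
river: ρ → (-3,23,18)
river: ρ → (18,13,-8)
river: ρ → (-8,19,12)
river: ρ → (12,5,-15)
river: ρ → (-15,25,2)
river: ρ → (2,27,-2)
river: ρ → (-2,25,15)
river: ρ → (15,5,-12)
river: ρ → (-12,19,8)
river: ρ → (8,13,-18)
river: ρ → (-18,23,3)
river: ρ → (3,25,-10)
closes: descent 1, river 18
min |a| on river = 2

2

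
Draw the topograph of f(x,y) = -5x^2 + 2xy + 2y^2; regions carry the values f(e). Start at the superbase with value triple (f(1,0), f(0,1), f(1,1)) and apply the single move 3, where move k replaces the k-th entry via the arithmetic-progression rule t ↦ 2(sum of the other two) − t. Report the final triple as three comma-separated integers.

start (-5,2,-1) = (f(1,0),f(0,1),f(1,1))
replace slot 3: 2·((-5)+2) − (-1) = -5 → (-5,2,-5)

-5,2,-5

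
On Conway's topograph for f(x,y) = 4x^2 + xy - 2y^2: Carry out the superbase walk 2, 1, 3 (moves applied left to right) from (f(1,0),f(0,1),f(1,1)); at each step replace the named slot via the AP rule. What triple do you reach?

start (4,-2,3) = (f(1,0),f(0,1),f(1,1))
replace slot 2: 2·(4+3) − (-2) = 16 → (4,16,3)
replace slot 1: 2·(16+3) − 4 = 34 → (34,16,3)
replace slot 3: 2·(34+16) − 3 = 97 → (34,16,97)

34,16,97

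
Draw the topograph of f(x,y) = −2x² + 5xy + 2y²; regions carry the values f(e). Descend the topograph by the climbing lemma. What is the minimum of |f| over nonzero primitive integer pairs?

river: ρ → (2,3,-4)
river: ρ → (-4,5,1)
river: ρ → (1,5,-4)
river: ρ → (-4,3,2)
river: ρ → (2,5,-2)
river: ρ → (-2,3,4)
river: ρ → (4,5,-1)
river: ρ → (-1,5,4)
river: ρ → (4,3,-2)
river: ρ → (-2,5,2)
closes: descent 0, river 10
min |a| on river = 1

1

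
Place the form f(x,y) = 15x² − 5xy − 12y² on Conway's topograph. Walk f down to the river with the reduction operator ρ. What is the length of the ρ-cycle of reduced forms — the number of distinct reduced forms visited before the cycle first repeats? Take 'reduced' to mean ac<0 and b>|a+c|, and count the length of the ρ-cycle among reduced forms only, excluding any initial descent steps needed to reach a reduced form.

D = 745, ⌊√D⌋ = 27
descent: ρ → (-12,5,15)  [lands on river]
river: ρ → (15,25,-2)
river: ρ → (-2,27,2)
river: ρ → (2,25,-15)
river: ρ → (-15,5,12)
river: ρ → (12,19,-8)
river: ρ → (-8,13,18)
river: ρ → (18,23,-3)
river: ρ → (-3,25,10)
river: ρ → (10,15,-13)
river: ρ → (-13,11,12)
river: ρ → (12,13,-12)
river: ρ → (-12,11,13)
river: ρ → (13,15,-10)
river: ρ → (-10,25,3)
river: ρ → (3,23,-18)
river: ρ → (-18,13,8)
river: ρ → (8,19,-12)
ρ-cycle length = 18 (tail of 1 descent step not counted)

18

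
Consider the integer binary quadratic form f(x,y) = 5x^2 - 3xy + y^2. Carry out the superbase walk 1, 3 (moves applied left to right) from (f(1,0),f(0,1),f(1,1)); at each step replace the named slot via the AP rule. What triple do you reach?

start (5,1,3) = (f(1,0),f(0,1),f(1,1))
replace slot 1: 2·(1+3) − 5 = 3 → (3,1,3)
replace slot 3: 2·(3+1) − 3 = 5 → (3,1,5)

3,1,5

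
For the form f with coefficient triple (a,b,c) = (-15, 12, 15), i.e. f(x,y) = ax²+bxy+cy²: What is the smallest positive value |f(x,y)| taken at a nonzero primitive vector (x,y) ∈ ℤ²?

river: ρ → (15,18,-12)
river: ρ → (-12,30,3)
river: ρ → (3,30,-12)
river: ρ → (-12,18,15)
river: ρ → (15,12,-15)
river: ρ → (-15,18,12)
river: ρ → (12,30,-3)
river: ρ → (-3,30,12)
river: ρ → (12,18,-15)
river: ρ → (-15,12,15)
closes: descent 0, river 10
min |a| on river = 3

3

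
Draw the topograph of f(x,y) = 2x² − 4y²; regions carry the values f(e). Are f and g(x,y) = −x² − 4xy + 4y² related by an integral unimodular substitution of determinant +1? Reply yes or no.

D₁ = 32, D₂ = 32
river cycle of f (length 2): (2, 4, -2), (-2, 4, 2)
river cycle of g (length 2): (4, 4, -1), (-1, 4, 4)
cycles differ ⇒ inequivalent

no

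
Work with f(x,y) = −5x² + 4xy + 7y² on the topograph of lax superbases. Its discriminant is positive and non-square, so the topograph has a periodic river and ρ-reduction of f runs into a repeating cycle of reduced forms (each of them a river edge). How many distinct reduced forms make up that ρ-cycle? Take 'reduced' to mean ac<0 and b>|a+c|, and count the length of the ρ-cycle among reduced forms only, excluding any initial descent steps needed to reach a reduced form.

D = 156, ⌊√D⌋ = 12
river: ρ → (7,10,-2)
river: ρ → (-2,10,7)
river: ρ → (7,4,-5)
river: ρ → (-5,6,6)
river: ρ → (6,6,-5)
river: ρ → (-5,4,7)
ρ-cycle length = 6 (tail of 0 descent steps not counted)

6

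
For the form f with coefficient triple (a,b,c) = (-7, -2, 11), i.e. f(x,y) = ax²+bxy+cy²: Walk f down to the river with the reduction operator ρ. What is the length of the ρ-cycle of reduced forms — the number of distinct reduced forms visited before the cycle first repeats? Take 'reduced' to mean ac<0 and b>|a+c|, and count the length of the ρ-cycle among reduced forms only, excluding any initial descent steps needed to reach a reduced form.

D = 312, ⌊√D⌋ = 17
descent: ρ → (11,2,-7)
descent: ρ → (-7,12,6)  [lands on river]
river: ρ → (6,12,-7)
river: ρ → (-7,16,2)
river: ρ → (2,16,-7)
ρ-cycle length = 4 (tail of 2 descent steps not counted)

4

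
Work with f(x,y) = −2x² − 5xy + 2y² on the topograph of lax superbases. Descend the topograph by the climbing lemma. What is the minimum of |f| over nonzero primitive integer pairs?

descent: ρ → (2,5,-2)  [lands on river]
river: ρ → (-2,3,4)
river: ρ → (4,5,-1)
river: ρ → (-1,5,4)
river: ρ → (4,3,-2)
river: ρ → (-2,5,2)
river: ρ → (2,3,-4)
river: ρ → (-4,5,1)
river: ρ → (1,5,-4)
river: ρ → (-4,3,2)
closes: descent 1, river 10
min |a| on river = 1

1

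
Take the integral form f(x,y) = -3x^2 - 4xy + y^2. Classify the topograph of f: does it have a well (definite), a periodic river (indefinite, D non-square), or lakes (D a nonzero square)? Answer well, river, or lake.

D = b²−4ac = (-4)² − 4·(-3)·1 = 28
D > 0 non-square ⇒ indefinite ⇒ periodic river

river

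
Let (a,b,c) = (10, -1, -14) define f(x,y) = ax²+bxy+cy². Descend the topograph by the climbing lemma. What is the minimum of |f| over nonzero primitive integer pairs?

descent: ρ → (-14,1,10)
descent: ρ → (10,19,-5)  [lands on river]
river: ρ → (-5,21,6)
river: ρ → (6,15,-14)
river: ρ → (-14,13,7)
river: ρ → (7,15,-12)
river: ρ → (-12,9,10)
river: ρ → (10,11,-11)
river: ρ → (-11,11,10)
river: ρ → (10,9,-12)
river: ρ → (-12,15,7)
river: ρ → (7,13,-14)
river: ρ → (-14,15,6)
river: ρ → (6,21,-5)
river: ρ → (-5,19,10)
river: ρ → (10,21,-3)
river: ρ → (-3,21,10)
closes: descent 2, river 16
min |a| on river = 3

3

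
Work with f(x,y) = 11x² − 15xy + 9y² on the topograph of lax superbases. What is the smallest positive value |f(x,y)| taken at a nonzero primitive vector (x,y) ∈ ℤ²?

translate: b→7 (≡-15 mod 22), so (11,-15,9)→(11,7,5)
flip: (11,7,5)→(5,-7,11)
translate: b→3 (≡-7 mod 10), so (5,-7,11)→(5,3,9)
reduced (well bottom): (5,3,9) with a≤c, −a<b≤a
well minimum = a = 5

5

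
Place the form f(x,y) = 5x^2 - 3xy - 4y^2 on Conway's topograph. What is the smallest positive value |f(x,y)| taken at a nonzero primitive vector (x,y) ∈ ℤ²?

descent: ρ → (-4,3,5)  [lands on river]
river: ρ → (5,7,-2)
river: ρ → (-2,9,1)
river: ρ → (1,9,-2)
river: ρ → (-2,7,5)
river: ρ → (5,3,-4)
river: ρ → (-4,5,4)
river: ρ → (4,3,-5)
river: ρ → (-5,7,2)
river: ρ → (2,9,-1)
river: ρ → (-1,9,2)
river: ρ → (2,7,-5)
river: ρ → (-5,3,4)
river: ρ → (4,5,-4)
closes: descent 1, river 14
min |a| on river = 1

1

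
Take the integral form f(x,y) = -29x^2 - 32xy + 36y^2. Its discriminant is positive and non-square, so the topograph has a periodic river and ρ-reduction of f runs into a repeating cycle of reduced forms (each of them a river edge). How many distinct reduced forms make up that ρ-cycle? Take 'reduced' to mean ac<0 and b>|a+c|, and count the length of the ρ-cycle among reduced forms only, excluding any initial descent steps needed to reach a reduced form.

D = 5200, ⌊√D⌋ = 72
descent: ρ → (36,32,-29)  [lands on river]
river: ρ → (-29,26,39)
river: ρ → (39,52,-16)
river: ρ → (-16,44,51)
river: ρ → (51,58,-9)
river: ρ → (-9,68,16)
river: ρ → (16,60,-25)
river: ρ → (-25,40,36)
ρ-cycle length = 8 (tail of 1 descent step not counted)

8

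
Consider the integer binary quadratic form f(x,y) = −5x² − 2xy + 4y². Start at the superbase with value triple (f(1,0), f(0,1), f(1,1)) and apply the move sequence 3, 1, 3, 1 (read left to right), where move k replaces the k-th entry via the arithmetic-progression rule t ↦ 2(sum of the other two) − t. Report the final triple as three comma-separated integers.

start (-5,4,-3) = (f(1,0),f(0,1),f(1,1))
replace slot 3: 2·((-5)+4) − (-3) = 1 → (-5,4,1)
replace slot 1: 2·(4+1) − (-5) = 15 → (15,4,1)
replace slot 3: 2·(15+4) − 1 = 37 → (15,4,37)
replace slot 1: 2·(4+37) − 15 = 67 → (67,4,37)

67,4,37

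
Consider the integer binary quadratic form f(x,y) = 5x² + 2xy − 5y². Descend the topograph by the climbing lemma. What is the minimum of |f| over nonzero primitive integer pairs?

river: ρ → (-5,8,2)
river: ρ → (2,8,-5)
river: ρ → (-5,2,5)
river: ρ → (5,8,-2)
river: ρ → (-2,8,5)
river: ρ → (5,2,-5)
closes: descent 0, river 6
min |a| on river = 2

2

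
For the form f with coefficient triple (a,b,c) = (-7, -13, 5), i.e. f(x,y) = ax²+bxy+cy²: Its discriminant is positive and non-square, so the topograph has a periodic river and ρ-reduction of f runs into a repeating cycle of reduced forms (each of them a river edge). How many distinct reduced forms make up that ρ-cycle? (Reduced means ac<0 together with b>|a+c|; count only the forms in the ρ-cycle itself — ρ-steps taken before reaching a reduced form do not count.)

D = 309, ⌊√D⌋ = 17
descent: ρ → (5,13,-7)  [lands on river]
river: ρ → (-7,15,3)
river: ρ → (3,15,-7)
river: ρ → (-7,13,5)
river: ρ → (5,17,-1)
river: ρ → (-1,17,5)
ρ-cycle length = 6 (tail of 1 descent step not counted)

6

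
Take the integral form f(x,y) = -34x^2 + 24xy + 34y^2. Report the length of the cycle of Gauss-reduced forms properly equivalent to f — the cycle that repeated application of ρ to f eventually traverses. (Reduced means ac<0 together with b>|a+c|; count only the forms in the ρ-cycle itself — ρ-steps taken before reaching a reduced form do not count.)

D = 5200, ⌊√D⌋ = 72
river: ρ → (34,44,-24)
river: ρ → (-24,52,26)
river: ρ → (26,52,-24)
river: ρ → (-24,44,34)
river: ρ → (34,24,-34)
river: ρ → (-34,44,24)
river: ρ → (24,52,-26)
river: ρ → (-26,52,24)
river: ρ → (24,44,-34)
river: ρ → (-34,24,34)
ρ-cycle length = 10 (tail of 0 descent steps not counted)

10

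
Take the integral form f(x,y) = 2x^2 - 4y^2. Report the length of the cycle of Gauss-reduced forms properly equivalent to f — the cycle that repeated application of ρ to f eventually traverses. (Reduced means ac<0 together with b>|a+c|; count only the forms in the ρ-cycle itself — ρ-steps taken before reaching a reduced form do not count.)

D = 32, ⌊√D⌋ = 5
descent: ρ → (-4,0,2)
descent: ρ → (2,4,-2)  [lands on river]
river: ρ → (-2,4,2)
ρ-cycle length = 2 (tail of 2 descent steps not counted)

2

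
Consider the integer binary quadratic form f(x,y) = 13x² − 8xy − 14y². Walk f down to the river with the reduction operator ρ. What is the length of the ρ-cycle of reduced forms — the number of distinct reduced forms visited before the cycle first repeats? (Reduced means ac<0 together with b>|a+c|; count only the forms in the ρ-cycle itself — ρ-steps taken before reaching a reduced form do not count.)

D = 792, ⌊√D⌋ = 28
descent: ρ → (-14,8,13)  [lands on river]
river: ρ → (13,18,-9)
river: ρ → (-9,18,13)
river: ρ → (13,8,-14)
river: ρ → (-14,20,7)
river: ρ → (7,22,-11)
river: ρ → (-11,22,7)
river: ρ → (7,20,-14)
ρ-cycle length = 8 (tail of 1 descent step not counted)

8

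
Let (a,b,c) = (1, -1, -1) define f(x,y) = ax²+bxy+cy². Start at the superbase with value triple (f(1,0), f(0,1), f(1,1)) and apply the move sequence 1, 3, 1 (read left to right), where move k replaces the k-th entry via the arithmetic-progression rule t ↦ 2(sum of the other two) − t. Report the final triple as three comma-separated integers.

start (1,-1,-1) = (f(1,0),f(0,1),f(1,1))
replace slot 1: 2·((-1)+(-1)) − 1 = -5 → (-5,-1,-1)
replace slot 3: 2·((-5)+(-1)) − (-1) = -11 → (-5,-1,-11)
replace slot 1: 2·((-1)+(-11)) − (-5) = -19 → (-19,-1,-11)

-19,-1,-11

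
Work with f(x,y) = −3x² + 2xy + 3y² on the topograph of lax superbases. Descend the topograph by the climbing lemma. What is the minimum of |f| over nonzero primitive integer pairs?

river: ρ → (3,4,-2)
river: ρ → (-2,4,3)
river: ρ → (3,2,-3)
river: ρ → (-3,4,2)
river: ρ → (2,4,-3)
river: ρ → (-3,2,3)
closes: descent 0, river 6
min |a| on river = 2

2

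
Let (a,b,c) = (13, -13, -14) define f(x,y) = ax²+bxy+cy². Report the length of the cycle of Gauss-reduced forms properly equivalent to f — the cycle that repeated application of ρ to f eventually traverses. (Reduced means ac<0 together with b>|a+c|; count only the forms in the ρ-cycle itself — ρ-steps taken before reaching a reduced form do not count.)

D = 897, ⌊√D⌋ = 29
descent: ρ → (-14,13,13)  [lands on river]
river: ρ → (13,13,-14)
river: ρ → (-14,15,12)
river: ρ → (12,9,-17)
river: ρ → (-17,25,4)
river: ρ → (4,23,-23)
river: ρ → (-23,23,4)
river: ρ → (4,25,-17)
river: ρ → (-17,9,12)
river: ρ → (12,15,-14)
ρ-cycle length = 10 (tail of 1 descent step not counted)

10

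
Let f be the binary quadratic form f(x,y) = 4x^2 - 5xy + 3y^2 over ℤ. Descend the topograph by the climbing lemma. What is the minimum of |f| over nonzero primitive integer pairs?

translate: b→3 (≡-5 mod 8), so (4,-5,3)→(4,3,2)
flip: (4,3,2)→(2,-3,4)
translate: b→1 (≡-3 mod 4), so (2,-3,4)→(2,1,3)
reduced (well bottom): (2,1,3) with a≤c, −a<b≤a
well minimum = a = 2

2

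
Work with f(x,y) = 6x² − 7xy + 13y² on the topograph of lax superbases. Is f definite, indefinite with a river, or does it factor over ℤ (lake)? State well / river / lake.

D = b²−4ac = (-7)² − 4·6·13 = -263
D < 0 ⇒ definite ⇒ every region one sign ⇒ single well

well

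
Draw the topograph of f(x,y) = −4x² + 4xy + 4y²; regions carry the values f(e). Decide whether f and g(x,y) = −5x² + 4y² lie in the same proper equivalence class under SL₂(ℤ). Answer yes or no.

D₁ = 80, D₂ = 80
river cycle of f (length 2): (4, 4, -4), (-4, 4, 4)
river cycle of g (length 2): (4, 8, -1), (-1, 8, 4)
cycles differ ⇒ inequivalent

no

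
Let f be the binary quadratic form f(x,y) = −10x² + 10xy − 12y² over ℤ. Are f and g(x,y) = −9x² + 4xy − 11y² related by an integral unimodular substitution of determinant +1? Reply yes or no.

D₁ = -380, D₂ = -380
f is negative-definite; reduce −f:
−f: translate: b→10 (≡-10 mod 20), so (10,-10,12)→(10,10,12)
−f: reduced (well bottom): (10,10,12) with a≤c, −a<b≤a
flip sign back: reduced form of f is (-10,-10,-12)
g is negative-definite; reduce −g:
−g: reduced (well bottom): (9,-4,11) with a≤c, −a<b≤a
flip sign back: reduced form of g is (-9,4,-11)
reduced forms (-10, -10, -12) vs (-9, 4, -11) ⇒ inequivalent

no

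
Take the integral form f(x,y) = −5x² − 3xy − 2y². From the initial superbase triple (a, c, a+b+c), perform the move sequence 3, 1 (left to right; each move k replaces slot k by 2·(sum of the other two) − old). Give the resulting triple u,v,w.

start (-5,-2,-10) = (f(1,0),f(0,1),f(1,1))
replace slot 3: 2·((-5)+(-2)) − (-10) = -4 → (-5,-2,-4)
replace slot 1: 2·((-2)+(-4)) − (-5) = -7 → (-7,-2,-4)

-7,-2,-4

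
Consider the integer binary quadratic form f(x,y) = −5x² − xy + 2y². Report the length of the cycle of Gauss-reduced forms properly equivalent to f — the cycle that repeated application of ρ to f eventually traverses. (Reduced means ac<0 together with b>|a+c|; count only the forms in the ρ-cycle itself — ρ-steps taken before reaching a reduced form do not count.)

D = 41, ⌊√D⌋ = 6
descent: ρ → (2,5,-2)  [lands on river]
river: ρ → (-2,3,4)
river: ρ → (4,5,-1)
river: ρ → (-1,5,4)
river: ρ → (4,3,-2)
river: ρ → (-2,5,2)
river: ρ → (2,3,-4)
river: ρ → (-4,5,1)
river: ρ → (1,5,-4)
river: ρ → (-4,3,2)
ρ-cycle length = 10 (tail of 1 descent step not counted)

10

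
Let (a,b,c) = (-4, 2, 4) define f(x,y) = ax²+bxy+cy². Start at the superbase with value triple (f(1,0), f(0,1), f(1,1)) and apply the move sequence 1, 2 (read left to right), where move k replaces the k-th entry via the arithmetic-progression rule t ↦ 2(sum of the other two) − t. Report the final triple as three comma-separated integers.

start (-4,4,2) = (f(1,0),f(0,1),f(1,1))
replace slot 1: 2·(4+2) − (-4) = 16 → (16,4,2)
replace slot 2: 2·(16+2) − 4 = 32 → (16,32,2)

16,32,2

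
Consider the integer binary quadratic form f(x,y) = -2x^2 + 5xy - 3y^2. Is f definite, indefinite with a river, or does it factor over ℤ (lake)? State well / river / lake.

D = b²−4ac = 5² − 4·(-2)·(-3) = 1
D = 1² is a perfect square ⇒ form factors over ℤ ⇒ lakes

lake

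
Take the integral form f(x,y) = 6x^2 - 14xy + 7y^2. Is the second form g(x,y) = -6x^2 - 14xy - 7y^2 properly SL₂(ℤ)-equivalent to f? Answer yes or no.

D₁ = 28, D₂ = 28
river cycle of f (length 4): (-1, 4, 3), (3, 2, -2), (-2, 2, 3), (3, 4, -1)
river cycle of g (length 4): (1, 4, -3), (-3, 2, 2), (2, 2, -3), (-3, 4, 1)
cycles differ ⇒ inequivalent

no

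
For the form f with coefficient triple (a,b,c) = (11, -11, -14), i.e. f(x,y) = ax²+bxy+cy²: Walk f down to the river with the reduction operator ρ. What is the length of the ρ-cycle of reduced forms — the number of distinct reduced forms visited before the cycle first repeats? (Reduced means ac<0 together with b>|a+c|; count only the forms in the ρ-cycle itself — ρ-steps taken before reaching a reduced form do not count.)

D = 737, ⌊√D⌋ = 27
descent: ρ → (-14,11,11)  [lands on river]
river: ρ → (11,11,-14)
river: ρ → (-14,17,8)
river: ρ → (8,15,-16)
river: ρ → (-16,17,7)
river: ρ → (7,25,-4)
river: ρ → (-4,23,13)
river: ρ → (13,3,-14)
river: ρ → (-14,25,2)
river: ρ → (2,27,-1)
river: ρ → (-1,27,2)
river: ρ → (2,25,-14)
river: ρ → (-14,3,13)
river: ρ → (13,23,-4)
river: ρ → (-4,25,7)
river: ρ → (7,17,-16)
river: ρ → (-16,15,8)
river: ρ → (8,17,-14)
ρ-cycle length = 18 (tail of 1 descent step not counted)

18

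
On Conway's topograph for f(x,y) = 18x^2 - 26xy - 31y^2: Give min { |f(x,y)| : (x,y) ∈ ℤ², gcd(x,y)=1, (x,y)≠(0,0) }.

descent: ρ → (-31,26,18)  [lands on river]
river: ρ → (18,46,-11)
river: ρ → (-11,42,26)
river: ρ → (26,10,-27)
river: ρ → (-27,44,9)
river: ρ → (9,46,-22)
river: ρ → (-22,42,13)
river: ρ → (13,36,-31)
closes: descent 1, river 8
min |a| on river = 9

9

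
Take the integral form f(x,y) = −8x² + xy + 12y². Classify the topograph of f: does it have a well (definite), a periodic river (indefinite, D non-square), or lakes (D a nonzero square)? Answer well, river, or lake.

D = b²−4ac = 1² − 4·(-8)·12 = 385
D > 0 non-square ⇒ indefinite ⇒ periodic river

river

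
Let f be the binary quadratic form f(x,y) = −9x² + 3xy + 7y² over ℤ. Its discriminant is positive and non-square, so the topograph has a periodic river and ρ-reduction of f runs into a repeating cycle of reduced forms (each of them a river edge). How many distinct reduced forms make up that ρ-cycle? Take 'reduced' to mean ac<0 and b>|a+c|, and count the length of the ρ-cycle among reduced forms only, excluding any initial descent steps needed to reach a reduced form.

D = 261, ⌊√D⌋ = 16
river: ρ → (7,11,-5)
river: ρ → (-5,9,9)
river: ρ → (9,9,-5)
river: ρ → (-5,11,7)
river: ρ → (7,3,-9)
river: ρ → (-9,15,1)
river: ρ → (1,15,-9)
river: ρ → (-9,3,7)
ρ-cycle length = 8 (tail of 0 descent steps not counted)

8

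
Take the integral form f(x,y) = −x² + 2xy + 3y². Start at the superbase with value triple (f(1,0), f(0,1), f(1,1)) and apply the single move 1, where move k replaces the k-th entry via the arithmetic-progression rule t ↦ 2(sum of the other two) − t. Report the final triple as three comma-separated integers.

start (-1,3,4) = (f(1,0),f(0,1),f(1,1))
replace slot 1: 2·(3+4) − (-1) = 15 → (15,3,4)

15,3,4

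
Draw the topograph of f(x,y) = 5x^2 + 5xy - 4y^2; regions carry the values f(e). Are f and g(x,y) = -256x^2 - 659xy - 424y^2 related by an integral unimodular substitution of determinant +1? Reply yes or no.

D₁ = 105, D₂ = 105
river cycle of f (length 6): (-4, 3, 6), (6, 9, -1), (-1, 9, 6), (6, 3, -4), (-4, 5, 5), (5, 5, -4)
river cycle of g (length 6): (-4, 3, 6), (6, 9, -1), (-1, 9, 6), (6, 3, -4), (-4, 5, 5), (5, 5, -4)
cycles coincide ⇒ equivalent

yes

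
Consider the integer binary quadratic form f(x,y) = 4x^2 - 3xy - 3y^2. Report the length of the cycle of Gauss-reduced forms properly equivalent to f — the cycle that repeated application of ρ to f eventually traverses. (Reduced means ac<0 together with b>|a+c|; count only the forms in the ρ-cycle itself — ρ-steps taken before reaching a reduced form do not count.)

D = 57, ⌊√D⌋ = 7
descent: ρ → (-3,3,4)  [lands on river]
river: ρ → (4,5,-2)
river: ρ → (-2,7,1)
river: ρ → (1,7,-2)
river: ρ → (-2,5,4)
river: ρ → (4,3,-3)
ρ-cycle length = 6 (tail of 1 descent step not counted)

6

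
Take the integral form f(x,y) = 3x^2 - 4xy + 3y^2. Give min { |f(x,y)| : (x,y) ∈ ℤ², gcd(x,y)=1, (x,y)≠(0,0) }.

translate: b→2 (≡-4 mod 6), so (3,-4,3)→(3,2,2)
flip: (3,2,2)→(2,-2,3)
translate: b→2 (≡-2 mod 4), so (2,-2,3)→(2,2,3)
reduced (well bottom): (2,2,3) with a≤c, −a<b≤a
well minimum = a = 2

2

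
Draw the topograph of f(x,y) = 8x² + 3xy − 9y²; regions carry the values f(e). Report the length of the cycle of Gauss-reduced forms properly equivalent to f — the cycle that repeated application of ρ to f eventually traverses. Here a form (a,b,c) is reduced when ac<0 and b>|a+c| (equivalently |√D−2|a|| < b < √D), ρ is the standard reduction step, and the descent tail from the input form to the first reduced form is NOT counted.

D = 297, ⌊√D⌋ = 17
river: ρ → (-9,15,2)
river: ρ → (2,17,-1)
river: ρ → (-1,17,2)
river: ρ → (2,15,-9)
river: ρ → (-9,3,8)
river: ρ → (8,13,-4)
river: ρ → (-4,11,11)
river: ρ → (11,11,-4)
river: ρ → (-4,13,8)
river: ρ → (8,3,-9)
ρ-cycle length = 10 (tail of 0 descent steps not counted)

10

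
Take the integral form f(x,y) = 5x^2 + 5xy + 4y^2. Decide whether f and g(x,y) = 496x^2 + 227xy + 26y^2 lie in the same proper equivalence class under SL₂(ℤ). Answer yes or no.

D₁ = -55, D₂ = -55
f: flip: (5,5,4)→(4,-5,5)
f: translate: b→3 (≡-5 mod 8), so (4,-5,5)→(4,3,4)
f: reduced (well bottom): (4,3,4) with a≤c, −a<b≤a
g: flip: (496,227,26)→(26,-227,496)
g: translate: b→-19 (≡-227 mod 52), so (26,-227,496)→(26,-19,4)
g: flip: (26,-19,4)→(4,19,26)
g: translate: b→3 (≡19 mod 8), so (4,19,26)→(4,3,4)
g: reduced (well bottom): (4,3,4) with a≤c, −a<b≤a
reduced forms (4, 3, 4) vs (4, 3, 4) ⇒ equivalent

yes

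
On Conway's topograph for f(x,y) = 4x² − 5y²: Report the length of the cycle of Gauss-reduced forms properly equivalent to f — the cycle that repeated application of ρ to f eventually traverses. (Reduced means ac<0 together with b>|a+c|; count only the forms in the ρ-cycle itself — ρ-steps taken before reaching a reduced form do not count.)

D = 80, ⌊√D⌋ = 8
descent: ρ → (-5,0,4)
descent: ρ → (4,8,-1)  [lands on river]
river: ρ → (-1,8,4)
ρ-cycle length = 2 (tail of 2 descent steps not counted)

2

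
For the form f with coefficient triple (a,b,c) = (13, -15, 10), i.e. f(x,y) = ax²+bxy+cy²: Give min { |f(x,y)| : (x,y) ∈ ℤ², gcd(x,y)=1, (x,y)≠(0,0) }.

translate: b→11 (≡-15 mod 26), so (13,-15,10)→(13,11,8)
flip: (13,11,8)→(8,-11,13)
translate: b→5 (≡-11 mod 16), so (8,-11,13)→(8,5,10)
reduced (well bottom): (8,5,10) with a≤c, −a<b≤a
well minimum = a = 8

8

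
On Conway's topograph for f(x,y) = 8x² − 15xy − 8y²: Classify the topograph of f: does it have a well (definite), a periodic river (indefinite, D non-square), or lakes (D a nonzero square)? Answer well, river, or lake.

D = b²−4ac = (-15)² − 4·8·(-8) = 481
D > 0 non-square ⇒ indefinite ⇒ periodic river

river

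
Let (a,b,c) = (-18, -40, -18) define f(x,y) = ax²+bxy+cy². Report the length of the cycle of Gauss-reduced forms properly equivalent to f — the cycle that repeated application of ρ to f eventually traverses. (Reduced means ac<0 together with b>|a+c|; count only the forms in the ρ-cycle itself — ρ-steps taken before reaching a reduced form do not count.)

D = 304, ⌊√D⌋ = 17
descent: ρ → (-18,4,4)
descent: ρ → (4,12,-10)  [lands on river]
river: ρ → (-10,8,6)
river: ρ → (6,16,-2)
river: ρ → (-2,16,6)
river: ρ → (6,8,-10)
river: ρ → (-10,12,4)
ρ-cycle length = 6 (tail of 2 descent steps not counted)

6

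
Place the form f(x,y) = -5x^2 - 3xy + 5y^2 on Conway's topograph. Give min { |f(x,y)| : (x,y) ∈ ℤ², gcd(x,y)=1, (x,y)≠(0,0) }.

descent: ρ → (5,3,-5)  [lands on river]
river: ρ → (-5,7,3)
river: ρ → (3,5,-7)
river: ρ → (-7,9,1)
river: ρ → (1,9,-7)
river: ρ → (-7,5,3)
river: ρ → (3,7,-5)
river: ρ → (-5,3,5)
river: ρ → (5,7,-3)
river: ρ → (-3,5,7)
river: ρ → (7,9,-1)
river: ρ → (-1,9,7)
river: ρ → (7,5,-3)
river: ρ → (-3,7,5)
closes: descent 1, river 14
min |a| on river = 1

1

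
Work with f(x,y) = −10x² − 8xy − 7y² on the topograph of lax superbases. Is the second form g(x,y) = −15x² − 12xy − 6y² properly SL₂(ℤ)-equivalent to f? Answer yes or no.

D₁ = -216, D₂ = -216
f is negative-definite; reduce −f:
−f: flip: (10,8,7)→(7,-8,10)
−f: translate: b→6 (≡-8 mod 14), so (7,-8,10)→(7,6,9)
−f: reduced (well bottom): (7,6,9) with a≤c, −a<b≤a
flip sign back: reduced form of f is (-7,-6,-9)
g is negative-definite; reduce −g:
−g: flip: (15,12,6)→(6,-12,15)
−g: translate: b→0 (≡-12 mod 12), so (6,-12,15)→(6,0,9)
−g: reduced (well bottom): (6,0,9) with a≤c, −a<b≤a
flip sign back: reduced form of g is (-6,0,-9)
reduced forms (-7, -6, -9) vs (-6, 0, -9) ⇒ inequivalent

no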